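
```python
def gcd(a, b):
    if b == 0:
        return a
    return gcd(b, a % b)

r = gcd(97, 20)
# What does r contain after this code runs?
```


gcd(97, 20)
= gcd(20, 97 % 20) = gcd(20, 17)
= gcd(17, 20 % 17) = gcd(17, 3)
= gcd(3, 17 % 3) = gcd(3, 2)
= gcd(2, 3 % 2) = gcd(2, 1)
= gcd(1, 2 % 1) = gcd(1, 0)
b == 0, return a = 1


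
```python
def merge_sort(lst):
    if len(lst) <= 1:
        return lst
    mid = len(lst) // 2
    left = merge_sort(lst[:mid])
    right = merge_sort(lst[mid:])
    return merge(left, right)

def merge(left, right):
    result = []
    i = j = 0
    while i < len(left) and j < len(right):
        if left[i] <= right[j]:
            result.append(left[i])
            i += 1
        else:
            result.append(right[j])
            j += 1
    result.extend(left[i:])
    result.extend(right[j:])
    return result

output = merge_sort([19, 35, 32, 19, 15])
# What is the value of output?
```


merge_sort([19, 35, 32, 19, 15])
Split into [19, 35] and [32, 19, 15]
Left sorted: [19, 35]
Right sorted: [15, 19, 32]
Merge [19, 35] and [15, 19, 32]
= [15, 19, 19, 32, 35]


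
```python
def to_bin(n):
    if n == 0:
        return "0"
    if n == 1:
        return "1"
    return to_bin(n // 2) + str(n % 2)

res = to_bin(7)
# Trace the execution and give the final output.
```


to_bin(7)
= to_bin(3) + "1"
= to_bin(1) + "1" + "1"
= "1" + "1" + "1"
= "111"


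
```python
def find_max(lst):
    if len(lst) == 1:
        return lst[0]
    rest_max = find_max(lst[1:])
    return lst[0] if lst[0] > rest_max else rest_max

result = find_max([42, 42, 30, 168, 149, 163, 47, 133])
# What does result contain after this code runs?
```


find_max([42, 42, 30, 168, 149, 163, 47, 133])
= compare 42 with find_max([42, 30, 168, 149, 163, 47, 133])
= compare 42 with find_max([30, 168, 149, 163, 47, 133])
= compare 30 with find_max([168, 149, 163, 47, 133])
= compare 168 with find_max([149, 163, 47, 133])
= compare 149 with find_max([163, 47, 133])
= compare 163 with find_max([47, 133])
= compare 47 with find_max([133])
Base: find_max([133]) = 133
compare 47 with 133: max = 133
compare 163 with 133: max = 163
compare 149 with 163: max = 163
compare 168 with 163: max = 168
compare 30 with 168: max = 168
compare 42 with 168: max = 168
compare 42 with 168: max = 168
= 168


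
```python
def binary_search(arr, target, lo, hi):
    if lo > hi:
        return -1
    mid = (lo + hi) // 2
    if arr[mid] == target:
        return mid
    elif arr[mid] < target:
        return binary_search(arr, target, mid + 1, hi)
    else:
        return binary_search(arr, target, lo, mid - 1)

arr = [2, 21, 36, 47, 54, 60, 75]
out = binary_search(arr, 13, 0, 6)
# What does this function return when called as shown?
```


binary_search(arr, 13, 0, 6)
lo=0, hi=6, mid=3, arr[mid]=47
47 > 13, search left half
lo=0, hi=2, mid=1, arr[mid]=21
21 > 13, search left half
lo=0, hi=0, mid=0, arr[mid]=2
2 < 13, search right half
lo > hi, target not found, return -1
= -1


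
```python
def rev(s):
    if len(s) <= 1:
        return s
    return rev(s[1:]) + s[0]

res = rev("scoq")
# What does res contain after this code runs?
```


rev("scoq")
= rev("coq") + "s"
= rev("oq") + "c" + "s"
= rev("q") + "o" + "c" + "s"
= "q" + "o" + "c" + "s"
= "qocs"


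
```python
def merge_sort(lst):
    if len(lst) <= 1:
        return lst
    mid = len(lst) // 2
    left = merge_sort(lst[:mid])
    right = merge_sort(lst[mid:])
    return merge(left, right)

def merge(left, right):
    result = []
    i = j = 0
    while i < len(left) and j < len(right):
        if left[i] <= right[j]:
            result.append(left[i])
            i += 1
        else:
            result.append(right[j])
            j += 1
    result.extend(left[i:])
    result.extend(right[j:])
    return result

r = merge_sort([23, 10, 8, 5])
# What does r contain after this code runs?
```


merge_sort([23, 10, 8, 5])
Split into [23, 10] and [8, 5]
Left sorted: [10, 23]
Right sorted: [5, 8]
Merge [10, 23] and [5, 8]
= [5, 8, 10, 23]


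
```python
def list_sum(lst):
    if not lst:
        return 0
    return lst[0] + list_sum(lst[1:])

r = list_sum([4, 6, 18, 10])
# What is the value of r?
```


list_sum([4, 6, 18, 10])
= 4 + list_sum([6, 18, 10])
= 4 + 6 + list_sum([18, 10])
= 4 + 6 + 18 + list_sum([10])
= 4 + 6 + 18 + 10 + list_sum([])
= 4 + 6 + 18 + 10 + 0
= 38


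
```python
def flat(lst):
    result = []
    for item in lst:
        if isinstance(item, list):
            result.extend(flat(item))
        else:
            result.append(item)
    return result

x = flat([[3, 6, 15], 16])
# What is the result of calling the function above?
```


flat([[3, 6, 15], 16])
Processing each element:
  [3, 6, 15] is a list -> flat recursively -> [3, 6, 15]
  16 is not a list -> append 16
= [3, 6, 15, 16]


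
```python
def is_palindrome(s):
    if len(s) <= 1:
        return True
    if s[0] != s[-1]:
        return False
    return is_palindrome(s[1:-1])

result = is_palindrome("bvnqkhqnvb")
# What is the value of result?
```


is_palindrome("bvnqkhqnvb")
"bvnqkhqnvb": s[0]='b' == s[-1]='b' -> is_palindrome("vnqkhqnv")
"vnqkhqnv": s[0]='v' == s[-1]='v' -> is_palindrome("nqkhqn")
"nqkhqn": s[0]='n' == s[-1]='n' -> is_palindrome("qkhq")
"qkhq": s[0]='q' == s[-1]='q' -> is_palindrome("kh")
"kh": s[0]='k' != s[-1]='h' -> False
= False


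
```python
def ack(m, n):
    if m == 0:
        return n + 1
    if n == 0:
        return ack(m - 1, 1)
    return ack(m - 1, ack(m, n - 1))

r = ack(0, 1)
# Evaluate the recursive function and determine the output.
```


ack(0, 1)
m == 0: return 1 + 1 = 2
= 2


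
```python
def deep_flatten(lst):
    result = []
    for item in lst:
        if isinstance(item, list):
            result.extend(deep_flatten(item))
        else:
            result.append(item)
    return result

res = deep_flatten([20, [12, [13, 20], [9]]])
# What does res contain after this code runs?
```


deep_flatten([20, [12, [13, 20], [9]]])
Processing each element:
  20 is not a list -> append 20
  [12, [13, 20], [9]] is a list -> deep_flatten recursively -> [12, 13, 20, 9]
= [20, 12, 13, 20, 9]


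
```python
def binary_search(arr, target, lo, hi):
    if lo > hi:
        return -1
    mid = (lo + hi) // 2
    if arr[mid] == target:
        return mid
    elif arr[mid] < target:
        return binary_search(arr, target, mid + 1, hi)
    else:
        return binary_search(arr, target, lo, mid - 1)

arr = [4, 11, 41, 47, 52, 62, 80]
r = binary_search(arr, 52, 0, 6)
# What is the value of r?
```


binary_search(arr, 52, 0, 6)
lo=0, hi=6, mid=3, arr[mid]=47
47 < 52, search right half
lo=4, hi=6, mid=5, arr[mid]=62
62 > 52, search left half
lo=4, hi=4, mid=4, arr[mid]=52
arr[4] == 52, found at index 4
= 4


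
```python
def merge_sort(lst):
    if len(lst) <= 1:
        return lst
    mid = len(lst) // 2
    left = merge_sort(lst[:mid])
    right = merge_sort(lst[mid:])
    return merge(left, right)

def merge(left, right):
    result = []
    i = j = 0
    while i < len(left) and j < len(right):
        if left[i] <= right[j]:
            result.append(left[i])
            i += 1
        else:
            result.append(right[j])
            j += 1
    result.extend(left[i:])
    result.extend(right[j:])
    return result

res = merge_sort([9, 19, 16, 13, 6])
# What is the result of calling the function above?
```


merge_sort([9, 19, 16, 13, 6])
Split into [9, 19] and [16, 13, 6]
Left sorted: [9, 19]
Right sorted: [6, 13, 16]
Merge [9, 19] and [6, 13, 16]
= [6, 9, 13, 16, 19]


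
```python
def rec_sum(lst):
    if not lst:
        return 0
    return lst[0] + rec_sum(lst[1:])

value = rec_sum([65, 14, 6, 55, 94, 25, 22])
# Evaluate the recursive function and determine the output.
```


rec_sum([65, 14, 6, 55, 94, 25, 22])
= 65 + rec_sum([14, 6, 55, 94, 25, 22])
= 65 + 14 + rec_sum([6, 55, 94, 25, 22])
= 65 + 14 + 6 + rec_sum([55, 94, 25, 22])
= 65 + 14 + 6 + 55 + rec_sum([94, 25, 22])
= 65 + 14 + 6 + 55 + 94 + rec_sum([25, 22])
= 65 + 14 + 6 + 55 + 94 + 25 + rec_sum([22])
= 65 + 14 + 6 + 55 + 94 + 25 + 22 + rec_sum([])
= 65 + 14 + 6 + 55 + 94 + 25 + 22 + 0
= 281


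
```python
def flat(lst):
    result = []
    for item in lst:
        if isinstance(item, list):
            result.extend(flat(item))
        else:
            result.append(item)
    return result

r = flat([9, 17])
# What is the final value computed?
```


flat([9, 17])
Processing each element:
  9 is not a list -> append 9
  17 is not a list -> append 17
= [9, 17]


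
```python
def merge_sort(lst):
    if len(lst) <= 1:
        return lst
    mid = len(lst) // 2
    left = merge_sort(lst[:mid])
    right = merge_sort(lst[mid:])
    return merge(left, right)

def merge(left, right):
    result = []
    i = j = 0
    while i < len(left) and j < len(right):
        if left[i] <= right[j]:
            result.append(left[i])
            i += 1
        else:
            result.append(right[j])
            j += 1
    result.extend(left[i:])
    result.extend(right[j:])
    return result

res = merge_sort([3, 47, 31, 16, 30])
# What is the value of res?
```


merge_sort([3, 47, 31, 16, 30])
Split into [3, 47] and [31, 16, 30]
Left sorted: [3, 47]
Right sorted: [16, 30, 31]
Merge [3, 47] and [16, 30, 31]
= [3, 16, 30, 31, 47]


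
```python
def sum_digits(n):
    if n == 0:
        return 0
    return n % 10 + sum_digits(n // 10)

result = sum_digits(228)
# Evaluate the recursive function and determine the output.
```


sum_digits(228)
= 8 + sum_digits(22)
= 8 + 2 + sum_digits(2)
= 8 + 2 + 2 + sum_digits(0)
= 8 + 2 + 2 + 0
= 12


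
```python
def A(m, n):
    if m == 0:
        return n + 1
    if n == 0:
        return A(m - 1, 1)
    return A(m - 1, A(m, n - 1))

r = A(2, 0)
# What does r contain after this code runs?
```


A(2, 0)
n == 0: return A(1, 1)
= A(1, 1) = 3
= 3


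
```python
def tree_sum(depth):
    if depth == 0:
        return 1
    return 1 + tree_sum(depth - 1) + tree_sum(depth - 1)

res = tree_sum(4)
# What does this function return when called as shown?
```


tree_sum(4)
= 1 + tree_sum(3) + tree_sum(3)
= 1 + 2 * tree_sum(3)
tree_sum(k) = 2^(k+1) - 1
tree_sum(0) = 1
tree_sum(1) = 3
tree_sum(2) = 7
tree_sum(3) = 15
tree_sum(4) = 31
tree_sum(4) = 2^5 - 1 = 31


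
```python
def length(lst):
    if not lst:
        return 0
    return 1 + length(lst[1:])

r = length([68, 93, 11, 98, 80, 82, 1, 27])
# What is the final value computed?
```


length([68, 93, 11, 98, 80, 82, 1, 27])
= 1 + length([93, 11, 98, 80, 82, 1, 27])
= 1 + 1 + length([11, 98, 80, 82, 1, 27])
= 1 + 1 + 1 + length([98, 80, 82, 1, 27])
= 1 + 1 + 1 + 1 + length([80, 82, 1, 27])
= 1 + 1 + 1 + 1 + 1 + length([82, 1, 27])
= 1 + 1 + 1 + 1 + 1 + 1 + length([1, 27])
= 1 + 1 + 1 + 1 + 1 + 1 + 1 + length([27])
= 1 + 1 + 1 + 1 + 1 + 1 + 1 + 1 + length([])
= 1 + 1 + 1 + 1 + 1 + 1 + 1 + 1 + 0
= 8


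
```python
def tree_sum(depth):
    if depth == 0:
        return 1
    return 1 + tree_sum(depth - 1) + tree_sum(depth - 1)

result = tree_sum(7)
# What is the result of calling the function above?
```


tree_sum(7)
= 1 + tree_sum(6) + tree_sum(6)
= 1 + 2 * tree_sum(6)
tree_sum(k) = 2^(k+1) - 1
tree_sum(0) = 1
tree_sum(1) = 3
tree_sum(2) = 7
tree_sum(3) = 15
tree_sum(4) = 31
tree_sum(7) = 2^8 - 1 = 255


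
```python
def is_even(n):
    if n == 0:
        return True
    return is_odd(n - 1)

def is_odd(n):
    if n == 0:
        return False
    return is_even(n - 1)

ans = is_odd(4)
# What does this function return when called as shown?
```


is_odd(4)
= is_even(3)
= is_odd(2)
= is_even(1)
= is_odd(0)
n == 0: return False
= False


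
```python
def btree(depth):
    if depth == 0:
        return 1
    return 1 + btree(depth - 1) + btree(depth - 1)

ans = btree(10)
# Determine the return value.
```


btree(10)
= 1 + btree(9) + btree(9)
= 1 + 2 * btree(9)
btree(k) = 2^(k+1) - 1
btree(0) = 1
btree(1) = 3
btree(2) = 7
btree(3) = 15
btree(4) = 31
btree(10) = 2^11 - 1 = 2047


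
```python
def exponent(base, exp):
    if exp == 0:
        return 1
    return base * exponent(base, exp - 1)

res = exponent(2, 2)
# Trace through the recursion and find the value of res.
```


exponent(2, 2)
= 2 * exponent(2, 1)
= 2 * 2 * exponent(2, 0)
= 2 * 2 * 1
= 4


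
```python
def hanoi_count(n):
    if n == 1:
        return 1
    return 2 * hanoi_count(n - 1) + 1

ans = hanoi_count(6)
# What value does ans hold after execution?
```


hanoi_count(6)
= 2 * hanoi_count(5) + 1
= 2 * (2 * hanoi_count(4) + 1) + 1
= 2 * (2 * (2 * hanoi_count(3) + 1) + 1) + 1
= 2 * (2 * (2 * (2 * hanoi_count(2) + 1) + 1) + 1) + 1
= 2 * (2 * (2 * (2 * (2 * hanoi_count(1) + 1) + 1) + 1) + 1) + 1
Now compute bottom-up:
hanoi_count(1) = 1
hanoi_count(2) = 2 * 1 + 1 = 3
hanoi_count(3) = 2 * 3 + 1 = 7
hanoi_count(4) = 2 * 7 + 1 = 15
hanoi_count(5) = 2 * 15 + 1 = 31
hanoi_count(6) = 2 * 31 + 1 = 63
= 63


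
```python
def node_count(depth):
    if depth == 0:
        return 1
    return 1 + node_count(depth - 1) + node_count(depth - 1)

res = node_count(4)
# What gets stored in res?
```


node_count(4)
= 1 + node_count(3) + node_count(3)
= 1 + 2 * node_count(3)
node_count(k) = 2^(k+1) - 1
node_count(0) = 1
node_count(1) = 3
node_count(2) = 7
node_count(3) = 15
node_count(4) = 31
node_count(4) = 2^5 - 1 = 31


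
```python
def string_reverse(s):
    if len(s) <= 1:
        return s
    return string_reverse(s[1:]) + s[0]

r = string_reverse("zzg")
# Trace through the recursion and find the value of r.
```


string_reverse("zzg")
= string_reverse("zg") + "z"
= string_reverse("g") + "z" + "z"
= "g" + "z" + "z"
= "gzz"


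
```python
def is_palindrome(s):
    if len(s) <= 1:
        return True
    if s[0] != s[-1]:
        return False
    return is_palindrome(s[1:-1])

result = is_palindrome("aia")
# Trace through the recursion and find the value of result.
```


is_palindrome("aia")
"aia": s[0]='a' == s[-1]='a' -> is_palindrome("i")
"i": len <= 1 -> True
= True


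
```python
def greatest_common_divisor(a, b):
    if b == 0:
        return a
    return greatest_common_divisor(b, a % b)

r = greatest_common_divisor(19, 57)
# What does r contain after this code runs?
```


greatest_common_divisor(19, 57)
= greatest_common_divisor(57, 19 % 57) = greatest_common_divisor(57, 19)
= greatest_common_divisor(19, 57 % 19) = greatest_common_divisor(19, 0)
b == 0, return a = 19


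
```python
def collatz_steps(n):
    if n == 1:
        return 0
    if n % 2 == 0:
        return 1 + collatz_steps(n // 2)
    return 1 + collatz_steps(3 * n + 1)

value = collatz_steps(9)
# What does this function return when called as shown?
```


collatz_steps(9)
9 is odd -> 3*9+1 = 28 -> collatz_steps(28)
28 is even -> collatz_steps(14)
14 is even -> collatz_steps(7)
7 is odd -> 3*7+1 = 22 -> collatz_steps(22)
22 is even -> collatz_steps(11)
11 is odd -> 3*11+1 = 34 -> collatz_steps(34)
34 is even -> collatz_steps(17)
17 is odd -> 3*17+1 = 52 -> collatz_steps(52)
52 is even -> collatz_steps(26)
26 is even -> collatz_steps(13)
13 is odd -> 3*13+1 = 40 -> collatz_steps(40)
40 is even -> collatz_steps(20)
20 is even -> collatz_steps(10)
10 is even -> collatz_steps(5)
5 is odd -> 3*5+1 = 16 -> collatz_steps(16)
16 is even -> collatz_steps(8)
8 is even -> collatz_steps(4)
4 is even -> collatz_steps(2)
2 is even -> collatz_steps(1)
Reached 1 after 19 steps
= 19


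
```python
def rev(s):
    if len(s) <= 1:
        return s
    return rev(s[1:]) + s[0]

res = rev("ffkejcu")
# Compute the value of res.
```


rev("ffkejcu")
= rev("fkejcu") + "f"
= rev("kejcu") + "f" + "f"
= rev("ejcu") + "k" + "f" + "f"
= rev("jcu") + "e" + "k" + "f" + "f"
= rev("cu") + "j" + "e" + "k" + "f" + "f"
= rev("u") + "c" + "j" + "e" + "k" + "f" + "f"
= "u" + "c" + "j" + "e" + "k" + "f" + "f"
= "ucjekff"


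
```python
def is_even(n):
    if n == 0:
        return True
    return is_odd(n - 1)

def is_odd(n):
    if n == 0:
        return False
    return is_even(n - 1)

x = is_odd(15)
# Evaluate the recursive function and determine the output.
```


is_odd(15)
= is_even(14)
= is_odd(13)
= is_even(12)
= is_odd(11)
= is_even(10)
= is_odd(9)
= is_even(8)
= is_odd(7)
= is_even(6)
= is_odd(5)
= is_even(4)
= is_odd(3)
= is_even(2)
= is_odd(1)
= is_even(0)
n == 0: return True
= True


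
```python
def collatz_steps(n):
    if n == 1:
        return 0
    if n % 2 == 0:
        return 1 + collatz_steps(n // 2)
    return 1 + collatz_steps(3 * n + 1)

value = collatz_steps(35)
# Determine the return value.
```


collatz_steps(35)
35 is odd -> 3*35+1 = 106 -> collatz_steps(106)
106 is even -> collatz_steps(53)
53 is odd -> 3*53+1 = 160 -> collatz_steps(160)
160 is even -> collatz_steps(80)
80 is even -> collatz_steps(40)
40 is even -> collatz_steps(20)
20 is even -> collatz_steps(10)
10 is even -> collatz_steps(5)
5 is odd -> 3*5+1 = 16 -> collatz_steps(16)
16 is even -> collatz_steps(8)
8 is even -> collatz_steps(4)
4 is even -> collatz_steps(2)
2 is even -> collatz_steps(1)
Reached 1 after 13 steps
= 13


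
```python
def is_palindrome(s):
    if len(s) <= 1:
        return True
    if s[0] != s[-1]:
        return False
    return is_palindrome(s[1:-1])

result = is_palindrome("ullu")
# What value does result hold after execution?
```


is_palindrome("ullu")
"ullu": s[0]='u' == s[-1]='u' -> is_palindrome("ll")
"ll": s[0]='l' == s[-1]='l' -> is_palindrome("")
"": len <= 1 -> True
= True


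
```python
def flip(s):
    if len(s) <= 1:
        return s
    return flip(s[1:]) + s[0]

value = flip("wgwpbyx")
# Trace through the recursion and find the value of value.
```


flip("wgwpbyx")
= flip("gwpbyx") + "w"
= flip("wpbyx") + "g" + "w"
= flip("pbyx") + "w" + "g" + "w"
= flip("byx") + "p" + "w" + "g" + "w"
= flip("yx") + "b" + "p" + "w" + "g" + "w"
= flip("x") + "y" + "b" + "p" + "w" + "g" + "w"
= "x" + "y" + "b" + "p" + "w" + "g" + "w"
= "xybpwgw"


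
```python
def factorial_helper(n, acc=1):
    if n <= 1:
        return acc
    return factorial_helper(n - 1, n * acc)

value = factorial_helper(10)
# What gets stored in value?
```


factorial_helper(10, 1)
= factorial_helper(9, 10 * 1) = factorial_helper(9, 10)
= factorial_helper(8, 9 * 10) = factorial_helper(8, 90)
= factorial_helper(7, 8 * 90) = factorial_helper(7, 720)
= factorial_helper(6, 7 * 720) = factorial_helper(6, 5040)
= factorial_helper(5, 6 * 5040) = factorial_helper(5, 30240)
= factorial_helper(4, 5 * 30240) = factorial_helper(4, 151200)
= factorial_helper(3, 4 * 151200) = factorial_helper(3, 604800)
= factorial_helper(2, 3 * 604800) = factorial_helper(2, 1814400)
= factorial_helper(1, 2 * 1814400) = factorial_helper(1, 3628800)
n <= 1, return acc = 3628800


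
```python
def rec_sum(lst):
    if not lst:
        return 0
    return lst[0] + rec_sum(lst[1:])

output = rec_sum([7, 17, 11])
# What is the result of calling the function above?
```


rec_sum([7, 17, 11])
= 7 + rec_sum([17, 11])
= 7 + 17 + rec_sum([11])
= 7 + 17 + 11 + rec_sum([])
= 7 + 17 + 11 + 0
= 35


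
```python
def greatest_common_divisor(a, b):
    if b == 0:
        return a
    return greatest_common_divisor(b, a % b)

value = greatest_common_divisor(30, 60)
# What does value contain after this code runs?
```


greatest_common_divisor(30, 60)
= greatest_common_divisor(60, 30 % 60) = greatest_common_divisor(60, 30)
= greatest_common_divisor(30, 60 % 30) = greatest_common_divisor(30, 0)
b == 0, return a = 30


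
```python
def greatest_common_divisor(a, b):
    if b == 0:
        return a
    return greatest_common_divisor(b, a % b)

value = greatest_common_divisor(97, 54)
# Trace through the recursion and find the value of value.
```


greatest_common_divisor(97, 54)
= greatest_common_divisor(54, 97 % 54) = greatest_common_divisor(54, 43)
= greatest_common_divisor(43, 54 % 43) = greatest_common_divisor(43, 11)
= greatest_common_divisor(11, 43 % 11) = greatest_common_divisor(11, 10)
= greatest_common_divisor(10, 11 % 10) = greatest_common_divisor(10, 1)
= greatest_common_divisor(1, 10 % 1) = greatest_common_divisor(1, 0)
b == 0, return a = 1


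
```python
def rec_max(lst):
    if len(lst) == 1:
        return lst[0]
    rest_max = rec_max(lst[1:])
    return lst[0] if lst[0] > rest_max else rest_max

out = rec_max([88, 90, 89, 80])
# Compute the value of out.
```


rec_max([88, 90, 89, 80])
= compare 88 with rec_max([90, 89, 80])
= compare 90 with rec_max([89, 80])
= compare 89 with rec_max([80])
Base: rec_max([80]) = 80
compare 89 with 80: max = 89
compare 90 with 89: max = 90
compare 88 with 90: max = 90
= 90


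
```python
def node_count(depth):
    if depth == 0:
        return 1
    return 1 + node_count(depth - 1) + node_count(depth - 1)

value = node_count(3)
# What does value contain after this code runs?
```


node_count(3)
= 1 + node_count(2) + node_count(2)
= 1 + 2 * node_count(2)
node_count(k) = 2^(k+1) - 1
node_count(0) = 1
node_count(1) = 3
node_count(2) = 7
node_count(3) = 15
node_count(3) = 2^4 - 1 = 15


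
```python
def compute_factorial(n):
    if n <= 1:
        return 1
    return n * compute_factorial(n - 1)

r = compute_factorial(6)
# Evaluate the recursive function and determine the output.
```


compute_factorial(6)
= 6 * compute_factorial(5)
= 6 * 5 * compute_factorial(4)
= 6 * 5 * 4 * compute_factorial(3)
= 6 * 5 * 4 * 3 * compute_factorial(2)
= 6 * 5 * 4 * 3 * 2 * compute_factorial(1)
= 6 * 5 * 4 * 3 * 2 * 1
= 720


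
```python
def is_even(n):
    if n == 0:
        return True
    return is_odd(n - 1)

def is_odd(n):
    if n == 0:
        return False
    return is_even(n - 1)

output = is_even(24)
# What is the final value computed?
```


is_even(24)
= is_odd(23)
= is_even(22)
= is_odd(21)
= is_even(20)
= is_odd(19)
= is_even(18)
= is_odd(17)
= is_even(16)
= is_odd(15)
= is_even(14)
= is_odd(13)
= is_even(12)
= is_odd(11)
= is_even(10)
= is_odd(9)
= is_even(8)
= is_odd(7)
= is_even(6)
= is_odd(5)
= is_even(4)
= is_odd(3)
= is_even(2)
= is_odd(1)
= is_even(0)
n == 0: return True
= True


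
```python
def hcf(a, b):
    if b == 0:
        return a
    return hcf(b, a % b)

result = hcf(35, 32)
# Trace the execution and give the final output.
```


hcf(35, 32)
= hcf(32, 35 % 32) = hcf(32, 3)
= hcf(3, 32 % 3) = hcf(3, 2)
= hcf(2, 3 % 2) = hcf(2, 1)
= hcf(1, 2 % 1) = hcf(1, 0)
b == 0, return a = 1


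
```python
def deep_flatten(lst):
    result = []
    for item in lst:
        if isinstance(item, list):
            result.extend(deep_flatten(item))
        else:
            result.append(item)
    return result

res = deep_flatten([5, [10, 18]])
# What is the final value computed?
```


deep_flatten([5, [10, 18]])
Processing each element:
  5 is not a list -> append 5
  [10, 18] is a list -> deep_flatten recursively -> [10, 18]
= [5, 10, 18]


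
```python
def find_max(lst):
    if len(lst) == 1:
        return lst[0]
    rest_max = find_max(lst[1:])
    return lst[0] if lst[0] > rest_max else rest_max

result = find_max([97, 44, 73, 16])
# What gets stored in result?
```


find_max([97, 44, 73, 16])
= compare 97 with find_max([44, 73, 16])
= compare 44 with find_max([73, 16])
= compare 73 with find_max([16])
Base: find_max([16]) = 16
compare 73 with 16: max = 73
compare 44 with 73: max = 73
compare 97 with 73: max = 97
= 97


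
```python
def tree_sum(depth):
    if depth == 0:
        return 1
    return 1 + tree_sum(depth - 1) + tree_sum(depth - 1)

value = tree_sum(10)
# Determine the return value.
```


tree_sum(10)
= 1 + tree_sum(9) + tree_sum(9)
= 1 + 2 * tree_sum(9)
tree_sum(k) = 2^(k+1) - 1
tree_sum(0) = 1
tree_sum(1) = 3
tree_sum(2) = 7
tree_sum(3) = 15
tree_sum(4) = 31
tree_sum(10) = 2^11 - 1 = 2047


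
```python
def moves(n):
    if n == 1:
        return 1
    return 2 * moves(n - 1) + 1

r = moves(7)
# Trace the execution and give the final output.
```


moves(7)
= 2 * moves(6) + 1
= 2 * (2 * moves(5) + 1) + 1
= 2 * (2 * (2 * moves(4) + 1) + 1) + 1
= 2 * (2 * (2 * (2 * moves(3) + 1) + 1) + 1) + 1
= 2 * (2 * (2 * (2 * (2 * moves(2) + 1) + 1) + 1) + 1) + 1
= 2 * (2 * (2 * (2 * (2 * (2 * moves(1) + 1) + 1) + 1) + 1) + 1) + 1
Now compute bottom-up:
moves(1) = 1
moves(2) = 2 * 1 + 1 = 3
moves(3) = 2 * 3 + 1 = 7
moves(4) = 2 * 7 + 1 = 15
moves(5) = 2 * 15 + 1 = 31
moves(6) = 2 * 31 + 1 = 63
moves(7) = 2 * 63 + 1 = 127
= 127


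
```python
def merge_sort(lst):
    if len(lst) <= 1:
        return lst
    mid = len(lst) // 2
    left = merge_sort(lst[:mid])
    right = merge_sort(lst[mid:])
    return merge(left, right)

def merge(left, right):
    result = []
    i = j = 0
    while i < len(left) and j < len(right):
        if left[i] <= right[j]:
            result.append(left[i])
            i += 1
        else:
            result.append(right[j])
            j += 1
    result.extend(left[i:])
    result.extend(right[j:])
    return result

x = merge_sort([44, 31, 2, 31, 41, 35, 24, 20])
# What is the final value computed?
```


merge_sort([44, 31, 2, 31, 41, 35, 24, 20])
Split into [44, 31, 2, 31] and [41, 35, 24, 20]
Left sorted: [2, 31, 31, 44]
Right sorted: [20, 24, 35, 41]
Merge [2, 31, 31, 44] and [20, 24, 35, 41]
= [2, 20, 24, 31, 31, 35, 41, 44]


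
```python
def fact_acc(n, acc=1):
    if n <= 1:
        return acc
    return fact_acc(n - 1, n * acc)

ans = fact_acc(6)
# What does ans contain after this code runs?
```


fact_acc(6, 1)
= fact_acc(5, 6 * 1) = fact_acc(5, 6)
= fact_acc(4, 5 * 6) = fact_acc(4, 30)
= fact_acc(3, 4 * 30) = fact_acc(3, 120)
= fact_acc(2, 3 * 120) = fact_acc(2, 360)
= fact_acc(1, 2 * 360) = fact_acc(1, 720)
n <= 1, return acc = 720


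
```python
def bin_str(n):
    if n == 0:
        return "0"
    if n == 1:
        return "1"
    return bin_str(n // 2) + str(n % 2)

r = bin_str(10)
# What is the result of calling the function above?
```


bin_str(10)
= bin_str(5) + "0"
= bin_str(2) + "1" + "0"
= bin_str(1) + "0" + "1" + "0"
= "1" + "0" + "1" + "0"
= "1010"


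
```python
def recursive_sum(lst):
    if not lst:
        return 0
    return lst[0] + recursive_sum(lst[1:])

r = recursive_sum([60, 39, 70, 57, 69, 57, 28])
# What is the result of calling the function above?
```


recursive_sum([60, 39, 70, 57, 69, 57, 28])
= 60 + recursive_sum([39, 70, 57, 69, 57, 28])
= 60 + 39 + recursive_sum([70, 57, 69, 57, 28])
= 60 + 39 + 70 + recursive_sum([57, 69, 57, 28])
= 60 + 39 + 70 + 57 + recursive_sum([69, 57, 28])
= 60 + 39 + 70 + 57 + 69 + recursive_sum([57, 28])
= 60 + 39 + 70 + 57 + 69 + 57 + recursive_sum([28])
= 60 + 39 + 70 + 57 + 69 + 57 + 28 + recursive_sum([])
= 60 + 39 + 70 + 57 + 69 + 57 + 28 + 0
= 380


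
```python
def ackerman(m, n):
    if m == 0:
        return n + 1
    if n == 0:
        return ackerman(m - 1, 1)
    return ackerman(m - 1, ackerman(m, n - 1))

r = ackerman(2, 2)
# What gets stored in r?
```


ackerman(2, 2)
= ackerman(1, ackerman(2, 1))
First compute ackerman(2, 1) = 5
= ackerman(1, 5)
= 7


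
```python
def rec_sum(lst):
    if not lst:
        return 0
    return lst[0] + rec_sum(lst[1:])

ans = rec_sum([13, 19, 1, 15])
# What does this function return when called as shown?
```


rec_sum([13, 19, 1, 15])
= 13 + rec_sum([19, 1, 15])
= 13 + 19 + rec_sum([1, 15])
= 13 + 19 + 1 + rec_sum([15])
= 13 + 19 + 1 + 15 + rec_sum([])
= 13 + 19 + 1 + 15 + 0
= 48


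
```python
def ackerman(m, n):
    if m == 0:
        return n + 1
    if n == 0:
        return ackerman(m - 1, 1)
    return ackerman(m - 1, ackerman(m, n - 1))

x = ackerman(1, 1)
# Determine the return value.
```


ackerman(1, 1)
= ackerman(0, ackerman(1, 0))
First compute ackerman(1, 0) = 2
= ackerman(0, 2)
= 3


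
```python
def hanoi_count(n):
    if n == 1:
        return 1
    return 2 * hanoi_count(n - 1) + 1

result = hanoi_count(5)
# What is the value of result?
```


hanoi_count(5)
= 2 * hanoi_count(4) + 1
= 2 * (2 * hanoi_count(3) + 1) + 1
= 2 * (2 * (2 * hanoi_count(2) + 1) + 1) + 1
= 2 * (2 * (2 * (2 * hanoi_count(1) + 1) + 1) + 1) + 1
Now compute bottom-up:
hanoi_count(1) = 1
hanoi_count(2) = 2 * 1 + 1 = 3
hanoi_count(3) = 2 * 3 + 1 = 7
hanoi_count(4) = 2 * 7 + 1 = 15
hanoi_count(5) = 2 * 15 + 1 = 31
= 31


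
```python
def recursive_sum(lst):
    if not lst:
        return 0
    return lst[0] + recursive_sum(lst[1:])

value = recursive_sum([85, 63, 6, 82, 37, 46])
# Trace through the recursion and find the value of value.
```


recursive_sum([85, 63, 6, 82, 37, 46])
= 85 + recursive_sum([63, 6, 82, 37, 46])
= 85 + 63 + recursive_sum([6, 82, 37, 46])
= 85 + 63 + 6 + recursive_sum([82, 37, 46])
= 85 + 63 + 6 + 82 + recursive_sum([37, 46])
= 85 + 63 + 6 + 82 + 37 + recursive_sum([46])
= 85 + 63 + 6 + 82 + 37 + 46 + recursive_sum([])
= 85 + 63 + 6 + 82 + 37 + 46 + 0
= 319


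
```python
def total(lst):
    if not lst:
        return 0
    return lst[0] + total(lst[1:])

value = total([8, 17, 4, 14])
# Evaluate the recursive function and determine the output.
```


total([8, 17, 4, 14])
= 8 + total([17, 4, 14])
= 8 + 17 + total([4, 14])
= 8 + 17 + 4 + total([14])
= 8 + 17 + 4 + 14 + total([])
= 8 + 17 + 4 + 14 + 0
= 43


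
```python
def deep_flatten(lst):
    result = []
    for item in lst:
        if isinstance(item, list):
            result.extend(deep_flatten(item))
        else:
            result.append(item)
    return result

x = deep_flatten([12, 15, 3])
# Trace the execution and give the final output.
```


deep_flatten([12, 15, 3])
Processing each element:
  12 is not a list -> append 12
  15 is not a list -> append 15
  3 is not a list -> append 3
= [12, 15, 3]


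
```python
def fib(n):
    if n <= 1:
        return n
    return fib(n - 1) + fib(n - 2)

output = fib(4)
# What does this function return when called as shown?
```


fib(4)
= fib(3) + fib(2)
= (fib(2) + fib(1)) + fib(2)
Computing bottom-up: fib(0)=0, fib(1)=1, fib(2)=1, fib(3)=2, fib(4)=3
= 3


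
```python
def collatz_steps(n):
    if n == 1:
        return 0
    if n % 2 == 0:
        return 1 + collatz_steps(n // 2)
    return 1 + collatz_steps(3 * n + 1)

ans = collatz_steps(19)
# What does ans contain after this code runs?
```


collatz_steps(19)
19 is odd -> 3*19+1 = 58 -> collatz_steps(58)
58 is even -> collatz_steps(29)
29 is odd -> 3*29+1 = 88 -> collatz_steps(88)
88 is even -> collatz_steps(44)
44 is even -> collatz_steps(22)
22 is even -> collatz_steps(11)
11 is odd -> 3*11+1 = 34 -> collatz_steps(34)
34 is even -> collatz_steps(17)
17 is odd -> 3*17+1 = 52 -> collatz_steps(52)
52 is even -> collatz_steps(26)
26 is even -> collatz_steps(13)
13 is odd -> 3*13+1 = 40 -> collatz_steps(40)
40 is even -> collatz_steps(20)
20 is even -> collatz_steps(10)
10 is even -> collatz_steps(5)
5 is odd -> 3*5+1 = 16 -> collatz_steps(16)
16 is even -> collatz_steps(8)
8 is even -> collatz_steps(4)
4 is even -> collatz_steps(2)
2 is even -> collatz_steps(1)
Reached 1 after 20 steps
= 20


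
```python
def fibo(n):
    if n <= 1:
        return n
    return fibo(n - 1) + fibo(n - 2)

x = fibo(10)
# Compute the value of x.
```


fibo(10)
= fibo(9) + fibo(8)
= (fibo(8) + fibo(7)) + fibo(8)
Computing bottom-up: fibo(0)=0, fibo(1)=1, fibo(2)=1, fibo(3)=2, fibo(4)=3, fibo(5)=5, fibo(6)=8, fibo(7)=13, fibo(8)=21, fibo(9)=34, fibo(10)=55
= 55


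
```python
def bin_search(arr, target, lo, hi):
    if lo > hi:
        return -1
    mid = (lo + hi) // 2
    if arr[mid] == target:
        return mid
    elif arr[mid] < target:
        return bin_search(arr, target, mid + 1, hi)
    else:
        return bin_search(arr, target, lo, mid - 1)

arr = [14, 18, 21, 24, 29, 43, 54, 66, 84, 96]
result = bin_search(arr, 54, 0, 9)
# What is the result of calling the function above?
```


bin_search(arr, 54, 0, 9)
lo=0, hi=9, mid=4, arr[mid]=29
29 < 54, search right half
lo=5, hi=9, mid=7, arr[mid]=66
66 > 54, search left half
lo=5, hi=6, mid=5, arr[mid]=43
43 < 54, search right half
lo=6, hi=6, mid=6, arr[mid]=54
arr[6] == 54, found at index 6
= 6


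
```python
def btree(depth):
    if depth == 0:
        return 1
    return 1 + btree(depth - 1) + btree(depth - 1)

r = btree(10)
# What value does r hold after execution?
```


btree(10)
= 1 + btree(9) + btree(9)
= 1 + 2 * btree(9)
btree(k) = 2^(k+1) - 1
btree(0) = 1
btree(1) = 3
btree(2) = 7
btree(3) = 15
btree(4) = 31
btree(10) = 2^11 - 1 = 2047


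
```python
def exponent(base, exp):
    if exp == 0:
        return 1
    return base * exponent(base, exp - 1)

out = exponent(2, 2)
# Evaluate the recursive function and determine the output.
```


exponent(2, 2)
= 2 * exponent(2, 1)
= 2 * 2 * exponent(2, 0)
= 2 * 2 * 1
= 4


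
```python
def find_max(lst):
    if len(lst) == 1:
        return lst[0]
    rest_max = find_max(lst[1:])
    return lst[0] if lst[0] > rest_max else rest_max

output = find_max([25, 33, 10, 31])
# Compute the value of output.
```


find_max([25, 33, 10, 31])
= compare 25 with find_max([33, 10, 31])
= compare 33 with find_max([10, 31])
= compare 10 with find_max([31])
Base: find_max([31]) = 31
compare 10 with 31: max = 31
compare 33 with 31: max = 33
compare 25 with 33: max = 33
= 33


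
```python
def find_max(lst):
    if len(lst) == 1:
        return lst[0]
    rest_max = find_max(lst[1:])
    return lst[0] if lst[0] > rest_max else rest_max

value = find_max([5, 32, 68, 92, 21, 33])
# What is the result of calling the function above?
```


find_max([5, 32, 68, 92, 21, 33])
= compare 5 with find_max([32, 68, 92, 21, 33])
= compare 32 with find_max([68, 92, 21, 33])
= compare 68 with find_max([92, 21, 33])
= compare 92 with find_max([21, 33])
= compare 21 with find_max([33])
Base: find_max([33]) = 33
compare 21 with 33: max = 33
compare 92 with 33: max = 92
compare 68 with 92: max = 92
compare 32 with 92: max = 92
compare 5 with 92: max = 92
= 92


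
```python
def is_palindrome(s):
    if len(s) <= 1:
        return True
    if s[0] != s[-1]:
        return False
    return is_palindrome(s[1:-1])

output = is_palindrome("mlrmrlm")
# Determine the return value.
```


is_palindrome("mlrmrlm")
"mlrmrlm": s[0]='m' == s[-1]='m' -> is_palindrome("lrmrl")
"lrmrl": s[0]='l' == s[-1]='l' -> is_palindrome("rmr")
"rmr": s[0]='r' == s[-1]='r' -> is_palindrome("m")
"m": len <= 1 -> True
= True


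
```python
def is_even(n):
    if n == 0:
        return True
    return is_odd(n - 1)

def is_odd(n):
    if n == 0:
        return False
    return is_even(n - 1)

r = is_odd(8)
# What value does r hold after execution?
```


is_odd(8)
= is_even(7)
= is_odd(6)
= is_even(5)
= is_odd(4)
= is_even(3)
= is_odd(2)
= is_even(1)
= is_odd(0)
n == 0: return False
= False


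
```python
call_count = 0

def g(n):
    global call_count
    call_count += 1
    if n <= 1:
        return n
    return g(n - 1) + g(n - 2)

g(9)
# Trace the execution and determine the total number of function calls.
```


g(9) calls g(8) and g(7); each non-base call branches into two more.
Let C(k) = total number of calls made by g(k), including the call to g(k) itself.
Base cases: C(0) = 1, C(1) = 1
Recurrence: C(k) = 1 + C(k-1) + C(k-2)
  C(2) = 1 + C(1) + C(0) = 1 + 1 + 1 = 3
  C(3) = 1 + C(2) + C(1) = 1 + 3 + 1 = 5
  C(4) = 1 + C(3) + C(2) = 1 + 5 + 3 = 9
  C(5) = 1 + C(4) + C(3) = 1 + 9 + 5 = 15
  C(6) = 1 + C(5) + C(4) = 1 + 15 + 9 = 25
  C(7) = 1 + C(6) + C(5) = 1 + 25 + 15 = 41
  C(8) = 1 + C(7) + C(6) = 1 + 41 + 25 = 67
  C(9) = 1 + C(8) + C(7) = 1 + 67 + 41 = 109
Total calls = C(9) = 109


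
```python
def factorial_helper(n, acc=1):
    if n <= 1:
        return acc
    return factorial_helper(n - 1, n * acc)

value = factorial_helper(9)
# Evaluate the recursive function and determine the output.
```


factorial_helper(9, 1)
= factorial_helper(8, 9 * 1) = factorial_helper(8, 9)
= factorial_helper(7, 8 * 9) = factorial_helper(7, 72)
= factorial_helper(6, 7 * 72) = factorial_helper(6, 504)
= factorial_helper(5, 6 * 504) = factorial_helper(5, 3024)
= factorial_helper(4, 5 * 3024) = factorial_helper(4, 15120)
= factorial_helper(3, 4 * 15120) = factorial_helper(3, 60480)
= factorial_helper(2, 3 * 60480) = factorial_helper(2, 181440)
= factorial_helper(1, 2 * 181440) = factorial_helper(1, 362880)
n <= 1, return acc = 362880


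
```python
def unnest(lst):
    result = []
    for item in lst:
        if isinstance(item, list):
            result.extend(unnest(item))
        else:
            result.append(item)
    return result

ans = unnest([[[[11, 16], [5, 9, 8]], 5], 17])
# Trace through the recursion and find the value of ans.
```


unnest([[[[11, 16], [5, 9, 8]], 5], 17])
Processing each element:
  [[[11, 16], [5, 9, 8]], 5] is a list -> unnest recursively -> [11, 16, 5, 9, 8, 5]
  17 is not a list -> append 17
= [11, 16, 5, 9, 8, 5, 17]


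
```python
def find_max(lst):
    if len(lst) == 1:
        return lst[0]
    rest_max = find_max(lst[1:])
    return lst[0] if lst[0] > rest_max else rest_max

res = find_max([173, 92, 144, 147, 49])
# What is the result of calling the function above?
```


find_max([173, 92, 144, 147, 49])
= compare 173 with find_max([92, 144, 147, 49])
= compare 92 with find_max([144, 147, 49])
= compare 144 with find_max([147, 49])
= compare 147 with find_max([49])
Base: find_max([49]) = 49
compare 147 with 49: max = 147
compare 144 with 147: max = 147
compare 92 with 147: max = 147
compare 173 with 147: max = 173
= 173


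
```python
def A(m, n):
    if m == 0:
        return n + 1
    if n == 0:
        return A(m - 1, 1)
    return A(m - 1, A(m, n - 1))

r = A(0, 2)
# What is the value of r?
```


A(0, 2)
m == 0: return 2 + 1 = 3
= 3


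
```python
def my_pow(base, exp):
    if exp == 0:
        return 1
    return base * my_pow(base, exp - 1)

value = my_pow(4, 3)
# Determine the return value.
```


my_pow(4, 3)
= 4 * my_pow(4, 2)
= 4 * 4 * my_pow(4, 1)
= 4 * 4 * 4 * my_pow(4, 0)
= 4 * 4 * 4 * 1
= 64


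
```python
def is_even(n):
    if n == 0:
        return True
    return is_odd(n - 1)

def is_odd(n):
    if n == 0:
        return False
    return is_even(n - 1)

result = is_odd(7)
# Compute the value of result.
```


is_odd(7)
= is_even(6)
= is_odd(5)
= is_even(4)
= is_odd(3)
= is_even(2)
= is_odd(1)
= is_even(0)
n == 0: return True
= True


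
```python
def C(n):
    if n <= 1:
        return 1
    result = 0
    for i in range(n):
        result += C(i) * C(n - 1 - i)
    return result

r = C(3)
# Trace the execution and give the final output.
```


C(3)
= sum of C(i) * C(3-1-i) for i in 0..2
First compute sub-values bottom-up:
  C(0) = 1, C(1) = 1
  C(2) = 1*1 + 1*1 = 2
Now C(3):
  C(0)*C(2) = 1*2 = 2
  C(1)*C(1) = 1*1 = 1
  C(2)*C(0) = 2*1 = 2
= 2 + 1 + 2
= 5


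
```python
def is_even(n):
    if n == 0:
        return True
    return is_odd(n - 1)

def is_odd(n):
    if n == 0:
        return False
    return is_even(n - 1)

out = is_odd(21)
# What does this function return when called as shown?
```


is_odd(21)
= is_even(20)
= is_odd(19)
= is_even(18)
= is_odd(17)
= is_even(16)
= is_odd(15)
= is_even(14)
= is_odd(13)
= is_even(12)
= is_odd(11)
= is_even(10)
= is_odd(9)
= is_even(8)
= is_odd(7)
= is_even(6)
= is_odd(5)
= is_even(4)
= is_odd(3)
= is_even(2)
= is_odd(1)
= is_even(0)
n == 0: return True
= True


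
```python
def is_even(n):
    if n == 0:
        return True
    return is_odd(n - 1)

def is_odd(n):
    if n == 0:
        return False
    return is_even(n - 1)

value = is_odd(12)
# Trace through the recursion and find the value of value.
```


is_odd(12)
= is_even(11)
= is_odd(10)
= is_even(9)
= is_odd(8)
= is_even(7)
= is_odd(6)
= is_even(5)
= is_odd(4)
= is_even(3)
= is_odd(2)
= is_even(1)
= is_odd(0)
n == 0: return False
= False


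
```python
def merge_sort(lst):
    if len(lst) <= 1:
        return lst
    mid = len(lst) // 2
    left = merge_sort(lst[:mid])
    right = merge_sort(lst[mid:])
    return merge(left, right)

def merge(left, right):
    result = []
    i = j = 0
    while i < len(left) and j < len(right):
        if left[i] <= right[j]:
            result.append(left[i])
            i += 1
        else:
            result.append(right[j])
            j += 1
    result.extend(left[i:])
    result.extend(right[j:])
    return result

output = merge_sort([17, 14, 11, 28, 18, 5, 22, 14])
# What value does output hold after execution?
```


merge_sort([17, 14, 11, 28, 18, 5, 22, 14])
Split into [17, 14, 11, 28] and [18, 5, 22, 14]
Left sorted: [11, 14, 17, 28]
Right sorted: [5, 14, 18, 22]
Merge [11, 14, 17, 28] and [5, 14, 18, 22]
= [5, 11, 14, 14, 17, 18, 22, 28]
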